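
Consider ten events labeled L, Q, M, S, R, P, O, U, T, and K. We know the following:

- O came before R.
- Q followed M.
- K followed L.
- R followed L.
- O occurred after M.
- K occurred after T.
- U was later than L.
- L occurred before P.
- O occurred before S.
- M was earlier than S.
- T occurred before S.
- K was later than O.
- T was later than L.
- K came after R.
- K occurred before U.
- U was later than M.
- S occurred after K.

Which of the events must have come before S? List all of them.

Directly stated before S: K, M, O, and T.
L reaches S via L → K → S.
R reaches S via R → K → S.

K, L, M, O, R, T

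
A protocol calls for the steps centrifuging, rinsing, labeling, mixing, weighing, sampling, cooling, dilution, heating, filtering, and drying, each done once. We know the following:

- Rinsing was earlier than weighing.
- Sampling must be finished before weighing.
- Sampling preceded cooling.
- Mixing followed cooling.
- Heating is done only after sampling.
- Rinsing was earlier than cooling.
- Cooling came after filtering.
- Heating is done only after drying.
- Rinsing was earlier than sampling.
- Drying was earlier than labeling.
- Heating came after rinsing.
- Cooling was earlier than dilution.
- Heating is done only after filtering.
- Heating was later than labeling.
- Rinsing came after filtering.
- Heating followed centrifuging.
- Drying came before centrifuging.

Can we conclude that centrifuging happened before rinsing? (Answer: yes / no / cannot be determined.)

No chain of stated constraints runs from centrifuging to rinsing, and none runs from rinsing to centrifuging either.
So the relative order of centrifuging and rinsing is not fixed by the given facts.

cannot be determined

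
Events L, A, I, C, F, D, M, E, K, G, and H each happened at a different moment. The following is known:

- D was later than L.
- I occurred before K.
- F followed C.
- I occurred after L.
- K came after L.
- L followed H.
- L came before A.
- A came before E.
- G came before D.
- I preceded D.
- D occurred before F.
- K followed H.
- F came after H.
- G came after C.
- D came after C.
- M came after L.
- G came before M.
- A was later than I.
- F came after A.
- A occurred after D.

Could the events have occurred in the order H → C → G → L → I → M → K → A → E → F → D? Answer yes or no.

The constraints require D before A, but in the proposed sequence A appears ahead of D. That one violation is enough.

no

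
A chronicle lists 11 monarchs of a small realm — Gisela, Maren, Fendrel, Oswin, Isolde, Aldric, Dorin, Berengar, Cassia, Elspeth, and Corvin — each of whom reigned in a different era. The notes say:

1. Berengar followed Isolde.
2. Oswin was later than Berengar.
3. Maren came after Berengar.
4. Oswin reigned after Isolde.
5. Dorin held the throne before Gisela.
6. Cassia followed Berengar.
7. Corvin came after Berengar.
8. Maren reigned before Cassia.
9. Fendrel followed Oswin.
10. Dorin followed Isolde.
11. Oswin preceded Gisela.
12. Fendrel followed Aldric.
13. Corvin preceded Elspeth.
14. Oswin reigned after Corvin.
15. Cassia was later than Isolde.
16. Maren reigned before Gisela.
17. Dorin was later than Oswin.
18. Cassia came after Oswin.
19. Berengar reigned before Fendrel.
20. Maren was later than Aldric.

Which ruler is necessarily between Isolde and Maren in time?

Berengar

Tracing the constraints gives Isolde → Berengar → Maren, so Berengar sits after Isolde and before Maren.
No other ruler is forced both after Isolde and before Maren.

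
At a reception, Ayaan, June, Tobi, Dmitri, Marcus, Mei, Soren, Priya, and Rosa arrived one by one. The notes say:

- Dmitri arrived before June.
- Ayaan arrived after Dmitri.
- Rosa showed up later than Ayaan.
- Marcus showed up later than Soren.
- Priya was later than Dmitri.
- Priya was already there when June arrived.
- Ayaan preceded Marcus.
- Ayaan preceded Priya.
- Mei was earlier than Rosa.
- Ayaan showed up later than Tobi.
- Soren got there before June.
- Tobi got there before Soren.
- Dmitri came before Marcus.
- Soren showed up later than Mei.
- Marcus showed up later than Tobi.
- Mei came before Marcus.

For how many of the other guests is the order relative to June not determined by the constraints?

2

Forced before June: Ayaan, Dmitri, Mei, Priya, Soren, and Tobi.
That leaves Marcus and Rosa with no forced order relative to June — 2.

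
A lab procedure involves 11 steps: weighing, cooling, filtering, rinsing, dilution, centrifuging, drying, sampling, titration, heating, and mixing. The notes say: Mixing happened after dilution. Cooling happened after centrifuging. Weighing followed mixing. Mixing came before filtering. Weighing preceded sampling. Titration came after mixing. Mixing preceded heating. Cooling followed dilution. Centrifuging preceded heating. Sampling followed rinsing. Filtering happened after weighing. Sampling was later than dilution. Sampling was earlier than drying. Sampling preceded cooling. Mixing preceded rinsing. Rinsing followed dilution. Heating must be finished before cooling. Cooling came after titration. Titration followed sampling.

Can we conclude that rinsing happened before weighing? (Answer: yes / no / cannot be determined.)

cannot be determined

No chain of stated constraints runs from rinsing to weighing, and none runs from weighing to rinsing either.
So the relative order of rinsing and weighing is not fixed by the given facts.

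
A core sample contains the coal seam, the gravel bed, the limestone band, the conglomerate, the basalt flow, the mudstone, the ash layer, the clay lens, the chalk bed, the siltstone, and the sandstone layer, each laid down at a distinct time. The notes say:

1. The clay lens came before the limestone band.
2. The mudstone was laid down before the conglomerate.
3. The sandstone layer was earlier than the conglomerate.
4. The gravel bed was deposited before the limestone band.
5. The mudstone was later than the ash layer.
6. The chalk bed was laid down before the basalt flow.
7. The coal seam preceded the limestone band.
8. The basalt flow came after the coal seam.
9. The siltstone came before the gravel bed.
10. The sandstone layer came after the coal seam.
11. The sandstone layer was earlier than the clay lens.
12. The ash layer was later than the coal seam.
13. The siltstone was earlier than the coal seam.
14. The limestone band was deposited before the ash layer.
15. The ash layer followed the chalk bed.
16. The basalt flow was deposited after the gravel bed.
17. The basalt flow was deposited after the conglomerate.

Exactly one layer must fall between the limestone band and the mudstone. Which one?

Tracing the constraints gives the limestone band → the ash layer → the mudstone, so the ash layer sits after the limestone band and before the mudstone.
No other layer is forced both after the limestone band and before the mudstone.

the ash layer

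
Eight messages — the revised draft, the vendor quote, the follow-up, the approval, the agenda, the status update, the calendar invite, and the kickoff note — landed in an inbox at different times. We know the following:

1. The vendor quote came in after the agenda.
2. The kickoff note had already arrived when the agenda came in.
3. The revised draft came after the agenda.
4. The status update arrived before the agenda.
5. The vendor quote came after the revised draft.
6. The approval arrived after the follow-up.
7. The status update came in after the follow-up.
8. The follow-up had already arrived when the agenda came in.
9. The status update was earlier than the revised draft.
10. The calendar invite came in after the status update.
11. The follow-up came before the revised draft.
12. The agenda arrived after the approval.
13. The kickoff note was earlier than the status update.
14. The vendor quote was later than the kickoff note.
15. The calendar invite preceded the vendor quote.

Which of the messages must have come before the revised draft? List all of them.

Directly stated before the revised draft: the agenda, the follow-up, and the status update.
The approval reaches the revised draft via the approval → the agenda → the revised draft.
The kickoff note reaches the revised draft via the kickoff note → the agenda → the revised draft.
No chain forces the vendor quote (or any of the others) ahead of the revised draft.

the agenda, the approval, the follow-up, the kickoff note, the status update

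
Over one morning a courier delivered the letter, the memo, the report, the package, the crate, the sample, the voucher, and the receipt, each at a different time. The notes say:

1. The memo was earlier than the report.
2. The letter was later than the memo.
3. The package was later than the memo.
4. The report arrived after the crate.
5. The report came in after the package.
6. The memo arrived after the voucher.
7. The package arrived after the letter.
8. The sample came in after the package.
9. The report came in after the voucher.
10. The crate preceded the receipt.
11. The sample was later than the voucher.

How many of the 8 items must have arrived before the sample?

4

Directly stated before the sample: the package and the voucher.
The letter reaches the sample via the letter → the package → the sample.
The memo reaches the sample via the memo → the package → the sample.
That's the letter, the memo, the package, and the voucher — 4 in all.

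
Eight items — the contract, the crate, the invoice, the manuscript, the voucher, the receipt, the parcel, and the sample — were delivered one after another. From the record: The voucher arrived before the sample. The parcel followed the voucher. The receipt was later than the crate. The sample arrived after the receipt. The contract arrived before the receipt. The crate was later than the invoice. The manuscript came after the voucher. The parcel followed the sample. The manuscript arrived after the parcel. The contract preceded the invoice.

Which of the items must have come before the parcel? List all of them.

the contract, the crate, the invoice, the receipt, the sample, the voucher

Directly stated before the parcel: the sample and the voucher.
The contract reaches the parcel via the contract → the receipt → the sample → the parcel.
The crate reaches the parcel via the crate → the receipt → the sample → the parcel.
The invoice reaches the parcel via the invoice → the crate → the receipt → the sample → the parcel.
Likewise the receipt reaches the parcel by chaining the stated constraints.
No chain forces the manuscript ahead of the parcel.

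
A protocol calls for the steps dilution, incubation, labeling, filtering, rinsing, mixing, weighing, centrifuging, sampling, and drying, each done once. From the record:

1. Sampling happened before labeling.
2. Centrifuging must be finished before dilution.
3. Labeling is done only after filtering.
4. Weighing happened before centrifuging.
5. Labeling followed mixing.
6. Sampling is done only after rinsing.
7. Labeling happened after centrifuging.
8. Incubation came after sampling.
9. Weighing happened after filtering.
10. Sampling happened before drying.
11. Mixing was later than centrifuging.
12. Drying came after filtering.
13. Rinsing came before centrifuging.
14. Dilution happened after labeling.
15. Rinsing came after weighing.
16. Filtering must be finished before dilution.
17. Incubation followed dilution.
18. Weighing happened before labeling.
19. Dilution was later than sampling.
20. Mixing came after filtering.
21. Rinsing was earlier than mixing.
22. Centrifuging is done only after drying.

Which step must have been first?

Filtering has a chain of constraints placing it before every other step, so filtering must be first.

filtering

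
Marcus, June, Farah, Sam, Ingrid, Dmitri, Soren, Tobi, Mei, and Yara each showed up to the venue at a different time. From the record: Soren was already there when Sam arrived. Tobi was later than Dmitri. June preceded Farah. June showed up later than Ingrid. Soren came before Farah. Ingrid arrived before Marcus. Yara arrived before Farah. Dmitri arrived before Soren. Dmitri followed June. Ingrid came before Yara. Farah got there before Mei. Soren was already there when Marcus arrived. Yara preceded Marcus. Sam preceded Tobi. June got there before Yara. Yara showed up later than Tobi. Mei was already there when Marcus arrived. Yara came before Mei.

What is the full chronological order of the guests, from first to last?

Ingrid, June, Dmitri, Soren, Sam, Tobi, Yara, Farah, Mei, Marcus

The constraints fix every adjacent pair, so only one ordering works:
Ingrid → June → Dmitri → Soren → Sam → Tobi → Yara → Farah → Mei → Marcus.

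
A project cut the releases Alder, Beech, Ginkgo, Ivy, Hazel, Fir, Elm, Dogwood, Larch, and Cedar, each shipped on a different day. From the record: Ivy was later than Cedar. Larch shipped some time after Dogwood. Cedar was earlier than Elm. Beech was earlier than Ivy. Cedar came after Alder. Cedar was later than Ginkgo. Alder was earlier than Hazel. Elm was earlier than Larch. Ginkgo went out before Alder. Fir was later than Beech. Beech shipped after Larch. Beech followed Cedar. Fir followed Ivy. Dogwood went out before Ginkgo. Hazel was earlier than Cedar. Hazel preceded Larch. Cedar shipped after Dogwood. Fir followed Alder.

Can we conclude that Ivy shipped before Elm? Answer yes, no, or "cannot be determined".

no

Tracing the constraints gives Elm → Larch → Beech → Ivy, so Elm must come before Ivy.
That means Ivy cannot be before Elm.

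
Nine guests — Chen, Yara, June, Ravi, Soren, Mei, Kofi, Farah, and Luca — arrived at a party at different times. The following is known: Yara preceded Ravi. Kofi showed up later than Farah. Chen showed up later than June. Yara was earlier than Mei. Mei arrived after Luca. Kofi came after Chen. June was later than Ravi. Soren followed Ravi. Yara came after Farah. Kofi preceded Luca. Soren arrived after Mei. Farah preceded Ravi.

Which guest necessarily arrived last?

Every other guest has a chain of constraints placing them before Soren, so Soren is last.

Soren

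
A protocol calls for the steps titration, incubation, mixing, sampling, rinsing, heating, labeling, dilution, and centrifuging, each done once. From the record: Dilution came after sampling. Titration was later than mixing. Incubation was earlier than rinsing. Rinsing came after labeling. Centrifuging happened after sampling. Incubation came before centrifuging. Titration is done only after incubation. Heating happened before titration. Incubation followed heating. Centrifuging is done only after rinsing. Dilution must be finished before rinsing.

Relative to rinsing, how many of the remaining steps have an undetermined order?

Forced before rinsing: dilution, heating, incubation, labeling, and sampling; forced after rinsing: centrifuging.
That leaves mixing and titration with no forced order relative to rinsing — 2.

2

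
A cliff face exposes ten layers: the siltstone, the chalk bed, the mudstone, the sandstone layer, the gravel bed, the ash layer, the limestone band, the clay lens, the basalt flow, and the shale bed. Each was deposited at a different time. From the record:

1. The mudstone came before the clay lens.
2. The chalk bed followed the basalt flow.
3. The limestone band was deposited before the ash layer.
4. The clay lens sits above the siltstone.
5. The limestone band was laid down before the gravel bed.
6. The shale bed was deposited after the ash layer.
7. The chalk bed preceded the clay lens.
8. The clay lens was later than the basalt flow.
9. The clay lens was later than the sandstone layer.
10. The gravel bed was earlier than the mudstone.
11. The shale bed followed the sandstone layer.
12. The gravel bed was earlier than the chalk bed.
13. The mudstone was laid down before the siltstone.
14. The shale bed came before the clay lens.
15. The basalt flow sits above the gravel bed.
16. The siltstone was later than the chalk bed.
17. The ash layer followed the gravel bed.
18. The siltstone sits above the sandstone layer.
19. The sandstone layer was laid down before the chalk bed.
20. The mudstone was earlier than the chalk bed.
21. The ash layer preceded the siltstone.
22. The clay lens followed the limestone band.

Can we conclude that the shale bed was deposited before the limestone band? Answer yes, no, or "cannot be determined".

Tracing the constraints gives the limestone band → the ash layer → the shale bed, so the limestone band must come before the shale bed.
That means the shale bed cannot be before the limestone band.

no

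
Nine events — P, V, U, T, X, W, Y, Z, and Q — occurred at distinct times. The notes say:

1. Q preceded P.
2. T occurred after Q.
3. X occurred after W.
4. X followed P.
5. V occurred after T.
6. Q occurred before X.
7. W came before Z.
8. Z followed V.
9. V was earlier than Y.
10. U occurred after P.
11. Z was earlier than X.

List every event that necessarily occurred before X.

P, Q, T, V, W, Z

Directly stated before X: P, Q, W, and Z.
T reaches X via T → V → Z → X.
V reaches X via V → Z → X.
No chain forces U (or any of the others) ahead of X.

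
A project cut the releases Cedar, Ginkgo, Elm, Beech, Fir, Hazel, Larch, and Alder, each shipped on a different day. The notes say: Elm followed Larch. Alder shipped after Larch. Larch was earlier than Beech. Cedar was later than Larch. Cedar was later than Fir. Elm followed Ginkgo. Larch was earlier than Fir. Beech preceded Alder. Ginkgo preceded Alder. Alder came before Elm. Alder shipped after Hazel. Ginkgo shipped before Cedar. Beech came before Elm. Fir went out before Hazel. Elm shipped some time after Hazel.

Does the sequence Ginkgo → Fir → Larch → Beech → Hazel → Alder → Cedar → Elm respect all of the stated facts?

no

The constraints require Larch before Fir, but in the proposed sequence Fir appears ahead of Larch. That one violation is enough.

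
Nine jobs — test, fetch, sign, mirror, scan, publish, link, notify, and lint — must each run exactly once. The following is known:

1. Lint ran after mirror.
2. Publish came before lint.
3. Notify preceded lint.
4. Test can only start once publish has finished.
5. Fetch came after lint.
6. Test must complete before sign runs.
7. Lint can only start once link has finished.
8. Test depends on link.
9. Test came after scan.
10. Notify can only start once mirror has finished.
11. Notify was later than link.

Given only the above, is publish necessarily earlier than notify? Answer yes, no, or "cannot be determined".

No chain of stated constraints runs from publish to notify, and none runs from notify to publish either.
So the relative order of publish and notify is not fixed by the given facts.

cannot be determined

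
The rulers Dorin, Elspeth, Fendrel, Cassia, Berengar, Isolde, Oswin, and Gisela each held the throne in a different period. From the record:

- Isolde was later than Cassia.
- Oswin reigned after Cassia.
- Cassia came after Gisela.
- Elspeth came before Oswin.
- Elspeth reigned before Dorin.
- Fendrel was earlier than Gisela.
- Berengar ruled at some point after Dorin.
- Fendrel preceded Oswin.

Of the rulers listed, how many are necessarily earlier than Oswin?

Directly stated before Oswin: Cassia, Elspeth, and Fendrel.
Gisela reaches Oswin via Gisela → Cassia → Oswin.
No chain forces Dorin (or any of the others) ahead of Oswin.
That's Cassia, Elspeth, Fendrel, and Gisela — 4 in all.

4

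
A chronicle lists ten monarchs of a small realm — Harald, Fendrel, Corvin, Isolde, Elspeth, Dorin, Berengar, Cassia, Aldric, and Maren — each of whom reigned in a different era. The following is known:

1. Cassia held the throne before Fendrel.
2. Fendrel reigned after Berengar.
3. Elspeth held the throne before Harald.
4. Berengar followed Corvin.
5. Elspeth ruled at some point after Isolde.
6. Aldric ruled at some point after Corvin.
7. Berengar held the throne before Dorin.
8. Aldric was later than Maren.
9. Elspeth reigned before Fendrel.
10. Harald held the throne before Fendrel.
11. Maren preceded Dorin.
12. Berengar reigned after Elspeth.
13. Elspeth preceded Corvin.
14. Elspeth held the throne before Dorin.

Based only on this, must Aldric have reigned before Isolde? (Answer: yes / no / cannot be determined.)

Tracing the constraints gives Isolde → Elspeth → Corvin → Aldric, so Isolde must come before Aldric.
That means Aldric cannot be before Isolde.

no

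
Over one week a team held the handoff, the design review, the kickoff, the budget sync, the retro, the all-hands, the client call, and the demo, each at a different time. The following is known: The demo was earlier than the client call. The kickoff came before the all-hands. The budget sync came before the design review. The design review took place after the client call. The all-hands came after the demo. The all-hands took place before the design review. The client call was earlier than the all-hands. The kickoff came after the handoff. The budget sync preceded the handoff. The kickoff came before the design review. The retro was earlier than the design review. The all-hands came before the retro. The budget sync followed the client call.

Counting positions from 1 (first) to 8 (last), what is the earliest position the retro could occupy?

The all-hands, the budget sync, the client call, the demo, the handoff, and the kickoff must all come before the retro — 6 forced predecessors.
Nothing else is forced ahead of the retro, so its earliest slot is position 6 + 1 = 7.

7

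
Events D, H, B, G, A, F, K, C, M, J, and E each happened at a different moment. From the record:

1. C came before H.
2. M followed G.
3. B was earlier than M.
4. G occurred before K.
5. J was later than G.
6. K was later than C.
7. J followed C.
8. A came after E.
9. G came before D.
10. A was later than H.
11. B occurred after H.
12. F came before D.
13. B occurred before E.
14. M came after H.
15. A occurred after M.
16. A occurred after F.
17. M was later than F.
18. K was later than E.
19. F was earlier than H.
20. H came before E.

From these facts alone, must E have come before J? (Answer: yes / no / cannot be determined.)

No chain of stated constraints runs from E to J, and none runs from J to E either.
So the relative order of E and J is not fixed by the given facts.

cannot be determined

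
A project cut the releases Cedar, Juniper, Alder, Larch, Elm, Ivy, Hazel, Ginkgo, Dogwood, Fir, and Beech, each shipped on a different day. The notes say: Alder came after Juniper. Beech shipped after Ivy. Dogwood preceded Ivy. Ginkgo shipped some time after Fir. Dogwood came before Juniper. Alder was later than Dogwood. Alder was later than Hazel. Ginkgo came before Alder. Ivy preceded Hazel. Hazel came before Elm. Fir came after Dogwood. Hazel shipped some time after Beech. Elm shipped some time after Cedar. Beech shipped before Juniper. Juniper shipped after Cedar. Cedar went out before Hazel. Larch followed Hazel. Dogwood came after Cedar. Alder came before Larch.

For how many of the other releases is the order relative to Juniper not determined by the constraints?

Forced before Juniper: Beech, Cedar, Dogwood, and Ivy; forced after Juniper: Alder and Larch.
That leaves Elm, Fir, Ginkgo, and Hazel with no forced order relative to Juniper — 4.

4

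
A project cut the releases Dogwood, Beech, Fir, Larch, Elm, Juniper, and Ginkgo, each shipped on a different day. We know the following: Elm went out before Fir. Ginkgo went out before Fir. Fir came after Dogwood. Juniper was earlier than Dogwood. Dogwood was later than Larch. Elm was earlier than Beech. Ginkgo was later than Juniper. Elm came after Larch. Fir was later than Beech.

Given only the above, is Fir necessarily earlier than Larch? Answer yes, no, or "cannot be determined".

Tracing the constraints gives Larch → Elm → Fir, so Larch must come before Fir.
That means Fir cannot be before Larch.

no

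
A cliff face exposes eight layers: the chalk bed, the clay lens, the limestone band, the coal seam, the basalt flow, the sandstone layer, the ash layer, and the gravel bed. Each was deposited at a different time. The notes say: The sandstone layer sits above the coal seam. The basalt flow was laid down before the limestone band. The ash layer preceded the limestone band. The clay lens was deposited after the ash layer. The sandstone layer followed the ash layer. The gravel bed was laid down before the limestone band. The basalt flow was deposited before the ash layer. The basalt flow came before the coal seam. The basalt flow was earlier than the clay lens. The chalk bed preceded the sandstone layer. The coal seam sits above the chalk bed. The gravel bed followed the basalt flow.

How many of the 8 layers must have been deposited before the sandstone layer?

Directly stated before the sandstone layer: the ash layer, the chalk bed, and the coal seam.
The basalt flow reaches the sandstone layer via the basalt flow → the coal seam → the sandstone layer.
No chain forces the limestone band (or any of the others) ahead of the sandstone layer.
That's the ash layer, the basalt flow, the chalk bed, and the coal seam — 4 in all.

4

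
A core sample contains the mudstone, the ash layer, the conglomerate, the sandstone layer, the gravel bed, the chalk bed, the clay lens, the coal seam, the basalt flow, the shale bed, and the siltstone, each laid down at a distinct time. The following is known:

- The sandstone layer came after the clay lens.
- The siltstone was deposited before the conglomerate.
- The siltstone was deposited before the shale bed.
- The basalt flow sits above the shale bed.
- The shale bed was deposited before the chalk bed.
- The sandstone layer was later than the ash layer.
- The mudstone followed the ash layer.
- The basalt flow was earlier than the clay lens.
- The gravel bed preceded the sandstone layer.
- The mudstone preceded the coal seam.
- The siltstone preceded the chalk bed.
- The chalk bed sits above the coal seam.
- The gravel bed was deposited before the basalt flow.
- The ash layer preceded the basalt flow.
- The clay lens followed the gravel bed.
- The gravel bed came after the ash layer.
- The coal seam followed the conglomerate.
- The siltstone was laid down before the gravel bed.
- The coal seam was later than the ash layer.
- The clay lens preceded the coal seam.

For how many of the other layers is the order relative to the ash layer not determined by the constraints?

3

Forced after the ash layer: the basalt flow, the chalk bed, the clay lens, the coal seam, the gravel bed, the mudstone, and the sandstone layer.
That leaves the conglomerate, the shale bed, and the siltstone with no forced order relative to the ash layer — 3.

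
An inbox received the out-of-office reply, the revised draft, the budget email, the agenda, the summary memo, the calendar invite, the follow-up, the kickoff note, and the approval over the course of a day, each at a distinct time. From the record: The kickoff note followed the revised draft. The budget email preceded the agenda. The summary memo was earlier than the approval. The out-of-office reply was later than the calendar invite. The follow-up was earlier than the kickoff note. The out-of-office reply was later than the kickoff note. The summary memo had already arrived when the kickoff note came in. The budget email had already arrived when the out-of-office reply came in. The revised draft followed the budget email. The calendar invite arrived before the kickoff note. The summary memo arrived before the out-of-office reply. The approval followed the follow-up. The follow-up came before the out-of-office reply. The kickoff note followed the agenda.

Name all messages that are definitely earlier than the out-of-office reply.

the agenda, the budget email, the calendar invite, the follow-up, the kickoff note, the revised draft, the summary memo

Directly stated before the out-of-office reply: the budget email, the calendar invite, the follow-up, the kickoff note, and the summary memo.
The agenda reaches the out-of-office reply via the agenda → the kickoff note → the out-of-office reply.
The revised draft reaches the out-of-office reply via the revised draft → the kickoff note → the out-of-office reply.
No chain forces the approval ahead of the out-of-office reply.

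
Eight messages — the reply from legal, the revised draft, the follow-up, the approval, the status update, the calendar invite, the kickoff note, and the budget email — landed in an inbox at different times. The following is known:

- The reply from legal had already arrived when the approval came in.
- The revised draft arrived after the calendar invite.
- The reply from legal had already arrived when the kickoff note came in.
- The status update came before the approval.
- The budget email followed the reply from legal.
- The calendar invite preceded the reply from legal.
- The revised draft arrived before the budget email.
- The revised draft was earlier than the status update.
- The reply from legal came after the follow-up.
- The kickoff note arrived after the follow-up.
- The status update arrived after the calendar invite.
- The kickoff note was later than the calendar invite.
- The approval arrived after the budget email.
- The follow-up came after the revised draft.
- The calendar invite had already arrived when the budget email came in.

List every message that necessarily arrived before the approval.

the budget email, the calendar invite, the follow-up, the reply from legal, the revised draft, the status update

Directly stated before the approval: the budget email, the reply from legal, and the status update.
The calendar invite reaches the approval via the calendar invite → the reply from legal → the approval.
The follow-up reaches the approval via the follow-up → the reply from legal → the approval.
The revised draft reaches the approval via the revised draft → the budget email → the approval.
No chain forces the kickoff note ahead of the approval.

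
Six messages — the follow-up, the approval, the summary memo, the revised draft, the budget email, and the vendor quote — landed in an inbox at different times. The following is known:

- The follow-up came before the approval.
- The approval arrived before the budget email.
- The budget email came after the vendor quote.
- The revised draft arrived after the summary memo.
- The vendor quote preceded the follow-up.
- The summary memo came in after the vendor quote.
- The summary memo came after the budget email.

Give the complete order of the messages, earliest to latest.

The constraints fix every adjacent pair, so only one ordering works:
the vendor quote → the follow-up → the approval → the budget email → the summary memo → the revised draft.

the vendor quote, the follow-up, the approval, the budget email, the summary memo, the revised draft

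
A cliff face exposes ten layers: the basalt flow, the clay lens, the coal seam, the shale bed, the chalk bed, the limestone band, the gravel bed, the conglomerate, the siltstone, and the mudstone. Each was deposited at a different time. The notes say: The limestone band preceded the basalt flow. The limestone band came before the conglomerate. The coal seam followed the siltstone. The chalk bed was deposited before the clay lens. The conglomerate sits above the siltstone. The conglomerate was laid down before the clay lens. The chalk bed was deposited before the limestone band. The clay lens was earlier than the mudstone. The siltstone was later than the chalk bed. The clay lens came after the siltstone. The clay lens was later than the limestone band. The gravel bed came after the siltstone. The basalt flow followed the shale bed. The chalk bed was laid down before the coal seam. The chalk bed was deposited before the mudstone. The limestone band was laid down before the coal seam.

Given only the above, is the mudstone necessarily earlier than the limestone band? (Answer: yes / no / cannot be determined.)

no

Tracing the constraints gives the limestone band → the clay lens → the mudstone, so the limestone band must come before the mudstone.
That means the mudstone cannot be before the limestone band.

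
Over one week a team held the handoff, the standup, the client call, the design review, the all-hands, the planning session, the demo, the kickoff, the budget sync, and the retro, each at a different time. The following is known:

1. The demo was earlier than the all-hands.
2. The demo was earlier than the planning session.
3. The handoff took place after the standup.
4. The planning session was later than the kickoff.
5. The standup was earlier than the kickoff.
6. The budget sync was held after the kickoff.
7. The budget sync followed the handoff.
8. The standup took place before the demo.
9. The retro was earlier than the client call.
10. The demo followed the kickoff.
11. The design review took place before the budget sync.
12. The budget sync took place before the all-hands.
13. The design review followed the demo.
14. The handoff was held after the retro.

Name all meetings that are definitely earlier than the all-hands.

Directly stated before the all-hands: the budget sync and the demo.
The design review reaches the all-hands via the design review → the budget sync → the all-hands.
The handoff reaches the all-hands via the handoff → the budget sync → the all-hands.
The kickoff reaches the all-hands via the kickoff → the demo → the all-hands.
Likewise the retro and the standup each reach the all-hands by chaining the stated constraints.

the budget sync, the demo, the design review, the handoff, the kickoff, the retro, the standup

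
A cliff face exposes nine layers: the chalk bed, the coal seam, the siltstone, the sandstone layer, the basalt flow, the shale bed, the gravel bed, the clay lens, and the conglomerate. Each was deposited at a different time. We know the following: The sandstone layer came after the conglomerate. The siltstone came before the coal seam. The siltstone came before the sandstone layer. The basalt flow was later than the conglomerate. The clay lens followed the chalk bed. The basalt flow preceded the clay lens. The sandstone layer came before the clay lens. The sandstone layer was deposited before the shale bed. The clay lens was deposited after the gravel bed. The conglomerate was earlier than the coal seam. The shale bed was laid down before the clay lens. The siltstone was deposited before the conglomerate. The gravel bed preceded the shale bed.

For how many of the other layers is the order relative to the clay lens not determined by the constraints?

1

Forced before the clay lens: the basalt flow, the chalk bed, the conglomerate, the gravel bed, the sandstone layer, the shale bed, and the siltstone.
That leaves the coal seam with no forced order relative to the clay lens — 1.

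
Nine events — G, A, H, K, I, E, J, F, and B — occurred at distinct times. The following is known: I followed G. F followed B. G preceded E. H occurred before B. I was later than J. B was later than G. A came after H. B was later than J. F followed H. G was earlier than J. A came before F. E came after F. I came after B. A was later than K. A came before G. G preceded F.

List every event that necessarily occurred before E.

A, B, F, G, H, J, K

Directly stated before E: F and G.
A reaches E via A → G → E.
B reaches E via B → F → E.
H reaches E via H → F → E.
Likewise J and K each reach E by chaining the stated constraints.
No chain forces I ahead of E.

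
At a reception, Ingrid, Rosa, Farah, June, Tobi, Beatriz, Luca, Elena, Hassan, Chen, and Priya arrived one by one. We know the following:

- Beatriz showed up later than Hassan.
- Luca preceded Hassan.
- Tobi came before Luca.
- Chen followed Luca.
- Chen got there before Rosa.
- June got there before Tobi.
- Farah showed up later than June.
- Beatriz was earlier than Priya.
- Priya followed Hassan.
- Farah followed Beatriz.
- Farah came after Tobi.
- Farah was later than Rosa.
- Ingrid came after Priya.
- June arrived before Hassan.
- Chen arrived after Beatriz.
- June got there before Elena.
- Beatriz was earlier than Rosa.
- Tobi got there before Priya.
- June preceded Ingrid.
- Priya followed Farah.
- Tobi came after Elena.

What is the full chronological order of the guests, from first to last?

June, Elena, Tobi, Luca, Hassan, Beatriz, Chen, Rosa, Farah, Priya, Ingrid

The constraints fix every adjacent pair, so only one ordering works:
June → Elena → Tobi → Luca → Hassan → Beatriz → Chen → Rosa → Farah → Priya → Ingrid.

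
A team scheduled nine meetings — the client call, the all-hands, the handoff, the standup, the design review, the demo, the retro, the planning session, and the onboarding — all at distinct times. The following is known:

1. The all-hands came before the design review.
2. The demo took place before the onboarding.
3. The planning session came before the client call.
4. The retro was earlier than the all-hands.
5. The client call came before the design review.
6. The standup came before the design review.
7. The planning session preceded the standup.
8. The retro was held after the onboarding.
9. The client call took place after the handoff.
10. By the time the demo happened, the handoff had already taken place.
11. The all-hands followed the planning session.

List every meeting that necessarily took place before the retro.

the demo, the handoff, the onboarding

Directly stated before the retro: the onboarding.
The demo reaches the retro via the demo → the onboarding → the retro.
The handoff reaches the retro via the handoff → the demo → the onboarding → the retro.
No chain forces the planning session (or any of the others) ahead of the retro.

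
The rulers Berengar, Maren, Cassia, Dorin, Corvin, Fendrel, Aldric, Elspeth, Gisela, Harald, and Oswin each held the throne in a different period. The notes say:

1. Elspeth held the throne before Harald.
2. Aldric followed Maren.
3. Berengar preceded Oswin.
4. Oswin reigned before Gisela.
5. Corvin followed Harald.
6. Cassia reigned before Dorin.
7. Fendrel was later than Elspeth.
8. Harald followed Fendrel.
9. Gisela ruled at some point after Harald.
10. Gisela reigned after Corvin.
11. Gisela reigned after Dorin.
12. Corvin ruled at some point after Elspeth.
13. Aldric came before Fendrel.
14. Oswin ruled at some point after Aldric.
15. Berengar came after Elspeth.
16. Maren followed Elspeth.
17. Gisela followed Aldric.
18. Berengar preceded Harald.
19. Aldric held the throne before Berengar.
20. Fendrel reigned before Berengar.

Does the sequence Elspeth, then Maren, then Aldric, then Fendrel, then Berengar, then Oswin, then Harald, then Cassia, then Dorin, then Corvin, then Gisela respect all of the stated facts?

yes

Check each stated constraint against the proposed order — e.g. Aldric is ahead of Gisela; Elspeth is ahead of Corvin. Every pair is in the required order; nothing is violated.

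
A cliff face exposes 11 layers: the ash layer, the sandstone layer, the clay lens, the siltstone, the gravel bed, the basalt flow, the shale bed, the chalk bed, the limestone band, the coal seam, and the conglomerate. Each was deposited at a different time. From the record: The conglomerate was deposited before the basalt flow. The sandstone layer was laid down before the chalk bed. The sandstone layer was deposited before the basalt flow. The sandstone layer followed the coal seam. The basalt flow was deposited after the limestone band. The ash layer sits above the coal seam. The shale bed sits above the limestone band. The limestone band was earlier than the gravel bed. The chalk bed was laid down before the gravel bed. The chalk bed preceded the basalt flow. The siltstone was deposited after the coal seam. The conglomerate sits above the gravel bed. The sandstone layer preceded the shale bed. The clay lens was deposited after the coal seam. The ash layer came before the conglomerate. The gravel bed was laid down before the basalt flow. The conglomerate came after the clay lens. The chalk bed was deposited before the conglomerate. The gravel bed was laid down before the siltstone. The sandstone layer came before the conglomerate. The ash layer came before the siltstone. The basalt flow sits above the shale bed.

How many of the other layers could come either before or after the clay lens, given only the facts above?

7

Forced before the clay lens: the coal seam; forced after the clay lens: the basalt flow and the conglomerate.
That leaves the ash layer, the chalk bed, the gravel bed, the limestone band, the sandstone layer, the shale bed, and the siltstone with no forced order relative to the clay lens — 7.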